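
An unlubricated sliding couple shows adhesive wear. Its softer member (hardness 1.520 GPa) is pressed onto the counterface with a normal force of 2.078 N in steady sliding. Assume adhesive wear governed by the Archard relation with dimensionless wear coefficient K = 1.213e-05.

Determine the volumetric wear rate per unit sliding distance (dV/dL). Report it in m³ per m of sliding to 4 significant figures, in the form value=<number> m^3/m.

value=1.658e-14 m^3/m

The algebra holds full precision, and the intermediates are shown rounded — a single final rounding, at 4 significant figures.
Hardness H = 1.520 GPa = 1.520e+09 Pa.
Working in SI base units: W = 2.078 N, H = 1.520e+09 Pa, K = 1.213e-05.
Rate of wear dV/dL = K·W/H (independent of L): 1.213e-05 · 2.078 / 1.520e+09 = 1.658e-14 m³/m.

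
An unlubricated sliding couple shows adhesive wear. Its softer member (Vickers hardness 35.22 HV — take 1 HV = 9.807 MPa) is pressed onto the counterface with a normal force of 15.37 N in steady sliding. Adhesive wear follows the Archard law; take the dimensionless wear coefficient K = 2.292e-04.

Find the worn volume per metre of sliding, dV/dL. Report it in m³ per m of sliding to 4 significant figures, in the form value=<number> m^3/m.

value=1.020e-11 m^3/m

The computation runs at full precision — intermediate values are shown rounded. Rounded just once: 4 significant figures.
Hardness H = 35.22 HV × 9.807 MPa/HV = 345.4 MPa = 3.454e+08 Pa.
Working in SI base units: W = 15.37 N, H = 3.454e+08 Pa, K = 2.292e-04.
Sliding wear rate dV/dL = K·W/H (no L dependence): 2.292e-04 · 15.37 / 3.454e+08 = 1.020e-11 m³/m.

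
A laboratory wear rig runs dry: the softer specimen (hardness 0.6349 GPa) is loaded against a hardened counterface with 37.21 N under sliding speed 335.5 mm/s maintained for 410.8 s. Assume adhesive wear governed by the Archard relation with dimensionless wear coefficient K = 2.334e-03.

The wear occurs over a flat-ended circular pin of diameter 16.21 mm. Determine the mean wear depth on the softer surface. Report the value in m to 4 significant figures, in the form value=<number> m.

Intermediates are printed rounded, and all arithmetic carries exact precision; a lone final rounding, at 4 significant figures.
Sliding speed v = 335.5 mm/s = 0.3355 m/s. Distance covered L = v·t = 0.3355 m/s × 410.8 s = 137.8 m.
Hardness H = 0.6349 GPa = 6.349e+08 Pa.
Pin diameter d = 16.21 mm = 0.01621 m. Contact area A = π·d²/4 = π·(0.01621 m)²/4 = 2.064e-04 m².
Restated in SI base units: W = 37.21 N, H = 6.349e+08 Pa, K = 2.334e-03.
Worn volume V = K·W·L/H = 2.334e-03 · 37.21 · 137.8 / 6.349e+08 = 1.885e-08 m³.
Average depth h = V/A = 1.885e-08 / 2.064e-04 = 9.135e-05 m.

value=9.135e-05 m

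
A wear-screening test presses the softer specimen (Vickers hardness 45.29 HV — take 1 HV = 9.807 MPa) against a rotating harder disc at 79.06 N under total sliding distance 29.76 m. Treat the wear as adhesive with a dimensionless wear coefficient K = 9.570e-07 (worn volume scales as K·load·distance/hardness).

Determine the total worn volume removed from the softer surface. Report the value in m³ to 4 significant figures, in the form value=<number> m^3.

value=5.069e-12 m^3

Intermediate values are displayed rounded — all working math runs at full precision; rounded just once: four significant digits.
Hardness H = 45.29 HV × 9.807 MPa/HV = 444.2 MPa = 4.442e+08 Pa.
Restated in SI base units: W = 79.06 N, H = 4.442e+08 Pa, K = 9.570e-07.
Archard volume V = K·W·L/H = 9.570e-07 · 79.06 · 29.76 / 4.442e+08 = 5.069e-12 m³.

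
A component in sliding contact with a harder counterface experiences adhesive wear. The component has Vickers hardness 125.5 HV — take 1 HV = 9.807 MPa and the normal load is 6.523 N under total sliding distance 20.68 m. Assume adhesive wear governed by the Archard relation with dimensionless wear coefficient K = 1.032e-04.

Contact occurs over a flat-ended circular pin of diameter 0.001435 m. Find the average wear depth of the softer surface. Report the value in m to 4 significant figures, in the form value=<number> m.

Intermediate values are shown rounded — each operation carries full precision — a lone final rounding to 4 significant figures.
Hardness H = 125.5 HV × 9.807 MPa/HV = 1231 MPa = 1.231e+09 Pa.
Contact area A = π·d²/4 = π·(0.001435 m)²/4 = 1.617e-06 m².
In SI base units, W = 6.523 N, H = 1.231e+09 Pa, K = 1.032e-04.
Archard relation: V = K·W·L/H = 1.032e-04 · 6.523 · 20.68 / 1.231e+09 = 1.131e-11 m³.
Wear depth h = V/A = 1.131e-11 / 1.617e-06 = 6.994e-06 m.

value=6.994e-06 m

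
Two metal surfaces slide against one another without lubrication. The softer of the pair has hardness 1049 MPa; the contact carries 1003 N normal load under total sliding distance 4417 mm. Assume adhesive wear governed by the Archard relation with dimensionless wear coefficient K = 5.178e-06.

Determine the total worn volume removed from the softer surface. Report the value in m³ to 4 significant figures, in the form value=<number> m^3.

Each operation holds full precision. Intermediates are displayed rounded; rounded once at the end, at 4 significant figures.
The distance L = 4417 mm = 4.417 m.
Hardness H = 1049 MPa = 1.049e+09 Pa.
As SI base values: W = 1003 N, H = 1.049e+09 Pa, K = 5.178e-06.
Archard volume V = K·W·L/H = 5.178e-06 · 1003 · 4.417 / 1.049e+09 = 2.187e-11 m³.

value=2.187e-11 m^3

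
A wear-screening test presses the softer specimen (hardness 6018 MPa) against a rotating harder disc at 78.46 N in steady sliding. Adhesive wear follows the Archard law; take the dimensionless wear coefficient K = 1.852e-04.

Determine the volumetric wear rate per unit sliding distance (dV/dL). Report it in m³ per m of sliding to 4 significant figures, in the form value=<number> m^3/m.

Intermediate values are displayed rounded; each operation keeps full float precision; rounded once at the end: 4 significant figures.
Hardness H = 6018 MPa = 6.018e+09 Pa.
Collected in SI base units: W = 78.46 N, H = 6.018e+09 Pa, K = 1.852e-04.
Sliding wear rate dV/dL = K·W/H (independent of L): 1.852e-04 · 78.46 / 6.018e+09 = 2.415e-12 m³/m.

value=2.415e-12 m^3/m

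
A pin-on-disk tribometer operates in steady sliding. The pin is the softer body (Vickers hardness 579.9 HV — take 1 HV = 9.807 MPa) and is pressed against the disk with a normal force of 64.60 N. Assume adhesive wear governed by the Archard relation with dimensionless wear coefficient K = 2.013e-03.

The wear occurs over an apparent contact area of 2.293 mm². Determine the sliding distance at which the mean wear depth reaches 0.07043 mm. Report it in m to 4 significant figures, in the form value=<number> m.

value=7.063 m

Intermediate values appear rounded; all arithmetic holds full float precision — one final rounding: 4 significant figures.
Convert: Hardness H = 579.9 HV × 9.807 MPa/HV = 5687 MPa = 5.687e+09 Pa.
Convert: Contact area A = 2.293 mm² = 2.293e-06 m².
Convert: Depth limit h_lim = 0.07043 mm = 7.043e-05 m.
In SI base units, W = 64.60 N, H = 5.687e+09 Pa, K = 2.013e-03.
Wearable volume V_lim = h_lim·A = 7.043e-05 · 2.293e-06 = 1.615e-10 m³.
Life L = V_lim·H/(K·W) = 1.615e-10 · 5.687e+09 / (2.013e-03 · 64.60) = 7.063 m.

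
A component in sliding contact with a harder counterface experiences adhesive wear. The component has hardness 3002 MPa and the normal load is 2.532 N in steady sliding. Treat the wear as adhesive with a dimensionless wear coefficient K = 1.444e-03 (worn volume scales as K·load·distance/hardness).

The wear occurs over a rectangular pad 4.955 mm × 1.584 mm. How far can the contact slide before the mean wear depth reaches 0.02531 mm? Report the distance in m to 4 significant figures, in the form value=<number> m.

Intermediates are printed rounded. Each operation maintains full float precision — one final rounding: four significant figures.
Convert: Hardness H = 3002 MPa = 3.002e+09 Pa.
Convert: Pad sides 4.955 mm × 1.584 mm = 0.004955 m × 0.001584 m. Contact area A = 0.004955 m × 0.001584 m = 7.849e-06 m².
Convert: Depth limit h_lim = 0.02531 mm = 2.531e-05 m.
Working in SI base units: W = 2.532 N, H = 3.002e+09 Pa, K = 1.444e-03.
At the depth limit, V_lim = h_lim·A = 2.531e-05 · 7.849e-06 = 1.987e-10 m³.
Life L = V_lim·H/(K·W) = 1.987e-10 · 3.002e+09 / (1.444e-03 · 2.532) = 163.1 m.

value=163.1 m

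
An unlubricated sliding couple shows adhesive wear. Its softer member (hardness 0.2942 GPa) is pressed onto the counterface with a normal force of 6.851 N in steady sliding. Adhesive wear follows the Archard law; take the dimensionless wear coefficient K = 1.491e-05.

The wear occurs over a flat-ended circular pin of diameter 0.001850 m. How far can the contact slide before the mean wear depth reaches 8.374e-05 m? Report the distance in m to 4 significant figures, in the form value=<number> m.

The algebra runs at full precision — intermediate values appear rounded — a single final rounding, at 4 significant digits.
Convert: Hardness H = 0.2942 GPa = 2.942e+08 Pa.
Convert: Contact area A = π·d²/4 = π·(0.001850 m)²/4 = 2.688e-06 m².
Working in SI base units: W = 6.851 N, H = 2.942e+08 Pa, K = 1.491e-05.
Allowed volume V_lim = h_lim·A = 8.374e-05 · 2.688e-06 = 2.251e-10 m³.
So the life L = V_lim·H/(K·W) = 2.251e-10 · 2.942e+08 / (1.491e-05 · 6.851) = 648.3 m.

value=648.3 m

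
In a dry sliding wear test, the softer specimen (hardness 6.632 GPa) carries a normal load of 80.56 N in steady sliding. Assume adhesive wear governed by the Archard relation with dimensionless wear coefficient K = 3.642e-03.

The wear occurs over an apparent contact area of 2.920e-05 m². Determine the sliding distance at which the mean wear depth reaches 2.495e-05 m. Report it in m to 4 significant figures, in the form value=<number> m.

value=16.47 m

The intermediates are printed rounded; each operation runs at full precision, and one last rounding, at 4 significant digits.
Hardness H = 6.632 GPa = 6.632e+09 Pa.
Working in SI base units: W = 80.56 N, H = 6.632e+09 Pa, K = 3.642e-03.
Volume at the limit: V_lim = h_lim·A = 2.495e-05 · 2.920e-05 = 7.285e-10 m³.
So the life L = V_lim·H/(K·W) = 7.285e-10 · 6.632e+09 / (3.642e-03 · 80.56) = 16.47 m.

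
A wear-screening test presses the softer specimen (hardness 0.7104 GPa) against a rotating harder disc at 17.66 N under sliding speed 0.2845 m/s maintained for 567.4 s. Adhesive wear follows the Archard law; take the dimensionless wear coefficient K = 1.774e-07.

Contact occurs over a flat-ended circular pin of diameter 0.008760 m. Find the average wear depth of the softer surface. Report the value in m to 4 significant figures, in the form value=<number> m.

All arithmetic holds full precision, and intermediates are printed rounded; a lone final rounding to 4 significant digits.
Path length L = v·t = 0.2845 m/s × 567.4 s = 161.4 m.
Hardness H = 0.7104 GPa = 7.104e+08 Pa.
Contact area A = π·d²/4 = π·(0.008760 m)²/4 = 6.027e-05 m².
In SI base units: W = 17.66 N, H = 7.104e+08 Pa, K = 1.774e-07.
The Archard volume V = K·W·L/H = 1.774e-07 · 17.66 · 161.4 / 7.104e+08 = 7.119e-13 m³.
Depth h = V/A = 7.119e-13 / 6.027e-05 = 1.181e-08 m.

value=1.181e-08 m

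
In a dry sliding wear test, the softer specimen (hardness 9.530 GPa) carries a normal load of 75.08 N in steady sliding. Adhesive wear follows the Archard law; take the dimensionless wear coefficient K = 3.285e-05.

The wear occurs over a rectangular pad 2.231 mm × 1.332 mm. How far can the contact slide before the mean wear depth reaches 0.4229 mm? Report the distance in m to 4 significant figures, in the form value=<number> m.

Printed values are rounded; the computation maintains exact precision — a single final rounding, at four significant digits.
Hardness H = 9.530 GPa = 9.530e+09 Pa.
Pad sides 2.231 mm × 1.332 mm = 0.002231 m × 0.001332 m. Contact area A = 0.002231 m × 0.001332 m = 2.972e-06 m².
Depth limit h_lim = 0.4229 mm = 4.229e-04 m.
In SI base units: W = 75.08 N, H = 9.530e+09 Pa, K = 3.285e-05.
Allowed volume V_lim = h_lim·A = 4.229e-04 · 2.972e-06 = 1.257e-09 m³.
So the life L = V_lim·H/(K·W) = 1.257e-09 · 9.530e+09 / (3.285e-05 · 75.08) = 4856 m.

value=4856 m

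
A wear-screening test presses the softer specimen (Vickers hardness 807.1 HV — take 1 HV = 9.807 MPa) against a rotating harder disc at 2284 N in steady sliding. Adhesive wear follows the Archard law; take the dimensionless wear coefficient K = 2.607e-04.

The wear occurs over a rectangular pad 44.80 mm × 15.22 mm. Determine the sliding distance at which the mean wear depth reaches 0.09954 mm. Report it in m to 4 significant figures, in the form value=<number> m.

value=902.2 m

The algebra holds exact precision; quoted intermediates are rounded. Rounded just once, at four significant figures.
Hardness H = 807.1 HV × 9.807 MPa/HV = 7915 MPa = 7.915e+09 Pa.
Pad sides 44.80 mm × 15.22 mm = 0.04480 m × 0.01522 m. Contact area A = 0.04480 m × 0.01522 m = 6.819e-04 m².
Depth limit h_lim = 0.09954 mm = 9.954e-05 m.
Expressed in SI base units: W = 2284 N, H = 7.915e+09 Pa, K = 2.607e-04.
At the depth limit, V_lim = h_lim·A = 9.954e-05 · 6.819e-04 = 6.787e-08 m³.
Thus life L = V_lim·H/(K·W) = 6.787e-08 · 7.915e+09 / (2.607e-04 · 2284) = 902.2 m.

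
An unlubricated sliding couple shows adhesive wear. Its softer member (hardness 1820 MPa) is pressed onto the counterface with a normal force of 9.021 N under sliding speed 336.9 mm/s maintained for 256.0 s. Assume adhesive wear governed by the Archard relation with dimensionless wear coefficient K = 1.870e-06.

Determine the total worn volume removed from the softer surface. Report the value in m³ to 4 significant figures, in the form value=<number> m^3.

value=7.994e-13 m^3

The algebra carries full precision. Intermediate values are shown rounded. Rounded just once, at 4 significant digits.
Sliding speed v = 336.9 mm/s = 0.3369 m/s. Distance L = v·t = 0.3369 m/s × 256.0 s = 86.25 m.
Hardness H = 1820 MPa = 1.820e+09 Pa.
SI base units throughout: W = 9.021 N, H = 1.820e+09 Pa, K = 1.870e-06.
Worn volume V = K·W·L/H = 1.870e-06 · 9.021 · 86.25 / 1.820e+09 = 7.994e-13 m³.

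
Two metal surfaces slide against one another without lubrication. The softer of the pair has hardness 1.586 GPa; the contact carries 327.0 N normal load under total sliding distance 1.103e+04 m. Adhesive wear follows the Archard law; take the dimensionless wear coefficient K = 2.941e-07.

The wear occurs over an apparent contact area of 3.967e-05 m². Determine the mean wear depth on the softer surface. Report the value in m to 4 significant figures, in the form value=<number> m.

value=1.686e-05 m

Intermediate values are displayed rounded. All working math carries full float precision. Rounded just once, at 4 significant digits.
Hardness H = 1.586 GPa = 1.586e+09 Pa.
In SI base units, W = 327.0 N, H = 1.586e+09 Pa, K = 2.941e-07.
Volume removed: V = K·W·L/H = 2.941e-07 · 327.0 · 1.103e+04 / 1.586e+09 = 6.688e-10 m³.
Mean wear depth h = V/A = 6.688e-10 / 3.967e-05 = 1.686e-05 m.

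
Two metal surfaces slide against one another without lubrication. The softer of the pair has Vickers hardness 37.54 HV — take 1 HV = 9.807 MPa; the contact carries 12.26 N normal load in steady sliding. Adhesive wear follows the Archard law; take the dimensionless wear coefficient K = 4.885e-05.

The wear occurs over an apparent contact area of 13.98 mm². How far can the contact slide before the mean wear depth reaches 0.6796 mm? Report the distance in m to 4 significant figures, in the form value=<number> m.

value=5840 m

Printed values are rounded. All arithmetic runs at full float precision — one final rounding, at four significant figures.
Convert: Hardness H = 37.54 HV × 9.807 MPa/HV = 368.2 MPa = 3.682e+08 Pa.
Convert: Contact area A = 13.98 mm² = 1.398e-05 m².
Convert: Depth limit h_lim = 0.6796 mm = 6.796e-04 m.
In SI base units: W = 12.26 N, H = 3.682e+08 Pa, K = 4.885e-05.
Wearable volume V_lim = h_lim·A = 6.796e-04 · 1.398e-05 = 9.501e-09 m³.
Sliding life L = V_lim·H/(K·W) = 9.501e-09 · 3.682e+08 / (4.885e-05 · 12.26) = 5840 m.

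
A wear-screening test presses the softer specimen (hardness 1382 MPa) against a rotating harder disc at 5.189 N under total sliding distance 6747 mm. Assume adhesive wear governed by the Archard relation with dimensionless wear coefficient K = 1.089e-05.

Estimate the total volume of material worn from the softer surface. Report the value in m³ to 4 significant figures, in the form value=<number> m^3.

Printed values are rounded, and the algebra carries full precision. Rounded once at the end to 4 significant figures.
Convert: Sliding distance L = 6747 mm = 6.747 m.
Convert: Hardness H = 1382 MPa = 1.382e+09 Pa.
In SI base units, W = 5.189 N, H = 1.382e+09 Pa, K = 1.089e-05.
Archard relation: V = K·W·L/H = 1.089e-05 · 5.189 · 6.747 / 1.382e+09 = 2.759e-13 m³.

value=2.759e-13 m^3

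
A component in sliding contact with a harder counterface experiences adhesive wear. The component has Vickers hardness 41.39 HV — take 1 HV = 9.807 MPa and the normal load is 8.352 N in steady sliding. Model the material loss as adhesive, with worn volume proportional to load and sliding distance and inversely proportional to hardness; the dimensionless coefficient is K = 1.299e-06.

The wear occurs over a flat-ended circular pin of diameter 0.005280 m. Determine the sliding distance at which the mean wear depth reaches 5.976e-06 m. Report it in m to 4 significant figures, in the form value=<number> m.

value=4896 m

All working math runs at exact precision — the intermediates are shown rounded, and a lone final rounding: four significant figures.
Hardness H = 41.39 HV × 9.807 MPa/HV = 405.9 MPa = 4.059e+08 Pa.
Contact area A = π·d²/4 = π·(0.005280 m)²/4 = 2.190e-05 m².
In SI base units, W = 8.352 N, H = 4.059e+08 Pa, K = 1.299e-06.
Volume at the limit: V_lim = h_lim·A = 5.976e-06 · 2.190e-05 = 1.308e-10 m³.
Sliding life L = V_lim·H/(K·W) = 1.308e-10 · 4.059e+08 / (1.299e-06 · 8.352) = 4896 m.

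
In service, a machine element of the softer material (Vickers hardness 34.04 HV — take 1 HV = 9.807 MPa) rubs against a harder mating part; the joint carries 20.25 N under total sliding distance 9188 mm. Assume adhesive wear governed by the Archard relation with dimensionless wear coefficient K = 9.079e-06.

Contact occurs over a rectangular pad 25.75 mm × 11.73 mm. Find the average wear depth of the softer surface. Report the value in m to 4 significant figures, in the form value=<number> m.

The intermediates are displayed rounded; the algebra runs at full float precision. Rounded once at the end to 4 significant figures.
Convert: Distance L = 9188 mm = 9.188 m.
Convert: Hardness H = 34.04 HV × 9.807 MPa/HV = 333.8 MPa = 3.338e+08 Pa.
Convert: Pad sides 25.75 mm × 11.73 mm = 0.02575 m × 0.01173 m. Contact area A = 0.02575 m × 0.01173 m = 3.020e-04 m².
Expressed in SI base units: W = 20.25 N, H = 3.338e+08 Pa, K = 9.079e-06.
Archard volume V = K·W·L/H = 9.079e-06 · 20.25 · 9.188 / 3.338e+08 = 5.060e-12 m³.
Depth h = V/A = 5.060e-12 / 3.020e-04 = 1.675e-08 m.

value=1.675e-08 m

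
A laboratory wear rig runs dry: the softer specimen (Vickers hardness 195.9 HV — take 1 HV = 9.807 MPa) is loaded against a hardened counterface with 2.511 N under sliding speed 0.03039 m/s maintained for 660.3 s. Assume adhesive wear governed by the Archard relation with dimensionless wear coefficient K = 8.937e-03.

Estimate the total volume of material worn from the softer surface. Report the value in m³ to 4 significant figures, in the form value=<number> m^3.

Intermediates are displayed rounded — the computation carries exact precision. Rounded once at the end, at 4 significant figures.
Distance L = v·t = 0.03039 m/s × 660.3 s = 20.07 m.
Hardness H = 195.9 HV × 9.807 MPa/HV = 1921 MPa = 1.921e+09 Pa.
In SI base units: W = 2.511 N, H = 1.921e+09 Pa, K = 8.937e-03.
Archard relation: V = K·W·L/H = 8.937e-03 · 2.511 · 20.07 / 1.921e+09 = 2.344e-10 m³.

value=2.344e-10 m^3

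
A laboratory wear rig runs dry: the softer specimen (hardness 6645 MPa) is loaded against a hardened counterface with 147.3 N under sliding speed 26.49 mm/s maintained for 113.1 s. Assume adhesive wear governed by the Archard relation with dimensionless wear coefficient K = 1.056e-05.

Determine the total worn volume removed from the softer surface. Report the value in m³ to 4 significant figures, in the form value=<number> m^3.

value=7.013e-13 m^3

Every step runs at full float precision — the intermediates are shown rounded — a single final rounding to 4 significant figures.
Sliding speed v = 26.49 mm/s = 0.02649 m/s. Distance L = v·t = 0.02649 m/s × 113.1 s = 2.996 m.
Hardness H = 6645 MPa = 6.645e+09 Pa.
Restated in SI base units: W = 147.3 N, H = 6.645e+09 Pa, K = 1.056e-05.
By Archard's law, V = K·W·L/H = 1.056e-05 · 147.3 · 2.996 / 6.645e+09 = 7.013e-13 m³.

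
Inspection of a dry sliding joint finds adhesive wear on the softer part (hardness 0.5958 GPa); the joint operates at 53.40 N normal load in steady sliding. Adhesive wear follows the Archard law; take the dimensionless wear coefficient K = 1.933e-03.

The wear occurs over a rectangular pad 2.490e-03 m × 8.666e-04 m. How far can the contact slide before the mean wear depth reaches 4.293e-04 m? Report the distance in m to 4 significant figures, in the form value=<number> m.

The algebra holds full precision. Intermediate values are displayed rounded, and rounded just once, at four significant digits.
Convert: Hardness H = 0.5958 GPa = 5.958e+08 Pa.
Convert: Contact area A = 2.490e-03 m × 8.666e-04 m = 2.158e-06 m².
Working in SI base units: W = 53.40 N, H = 5.958e+08 Pa, K = 1.933e-03.
Volume at the limit: V_lim = h_lim·A = 4.293e-04 · 2.158e-06 = 9.264e-10 m³.
Sliding life L = V_lim·H/(K·W) = 9.264e-10 · 5.958e+08 / (1.933e-03 · 53.40) = 5.347 m.

value=5.347 m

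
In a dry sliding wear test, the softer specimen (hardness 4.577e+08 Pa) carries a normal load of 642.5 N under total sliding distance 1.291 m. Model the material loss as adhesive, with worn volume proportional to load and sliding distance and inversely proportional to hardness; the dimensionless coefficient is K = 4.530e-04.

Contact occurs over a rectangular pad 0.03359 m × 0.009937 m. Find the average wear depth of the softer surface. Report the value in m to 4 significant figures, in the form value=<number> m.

value=2.460e-06 m

The computation runs at exact precision; displayed values are rounded. Rounded just once to 4 significant digits.
Convert: Contact area A = 0.03359 m × 0.009937 m = 3.338e-04 m².
Working in SI base units: W = 642.5 N, H = 4.577e+08 Pa, K = 4.530e-04.
Volume removed: V = K·W·L/H = 4.530e-04 · 642.5 · 1.291 / 4.577e+08 = 8.209e-10 m³.
Depth of wear h = V/A = 8.209e-10 / 3.338e-04 = 2.460e-06 m.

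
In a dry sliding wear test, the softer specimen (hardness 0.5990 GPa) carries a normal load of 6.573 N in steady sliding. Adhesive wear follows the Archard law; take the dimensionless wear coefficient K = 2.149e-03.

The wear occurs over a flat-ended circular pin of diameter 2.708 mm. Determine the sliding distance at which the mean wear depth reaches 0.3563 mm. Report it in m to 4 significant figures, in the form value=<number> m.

value=87.02 m

All working math keeps exact precision, and the intermediates are shown rounded, and one final rounding, at four significant figures.
Convert: Hardness H = 0.5990 GPa = 5.990e+08 Pa.
Convert: Pin diameter d = 2.708 mm = 0.002708 m. Contact area A = π·d²/4 = π·(0.002708 m)²/4 = 5.760e-06 m².
Convert: Depth limit h_lim = 0.3563 mm = 3.563e-04 m.
SI base units throughout: W = 6.573 N, H = 5.990e+08 Pa, K = 2.149e-03.
Wearable volume V_lim = h_lim·A = 3.563e-04 · 5.760e-06 = 2.052e-09 m³.
Life L = V_lim·H/(K·W) = 2.052e-09 · 5.990e+08 / (2.149e-03 · 6.573) = 87.02 m.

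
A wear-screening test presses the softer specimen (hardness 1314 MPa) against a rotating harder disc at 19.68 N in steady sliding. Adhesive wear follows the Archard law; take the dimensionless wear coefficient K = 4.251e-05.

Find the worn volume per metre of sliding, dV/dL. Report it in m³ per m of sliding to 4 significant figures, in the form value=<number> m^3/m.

value=6.367e-13 m^3/m

All arithmetic carries full float precision — intermediates are shown rounded, and one final rounding to four significant digits.
Hardness H = 1314 MPa = 1.314e+09 Pa.
SI base units throughout: W = 19.68 N, H = 1.314e+09 Pa, K = 4.251e-05.
Wear rate dV/dL = K·W/H (no L dependence): 4.251e-05 · 19.68 / 1.314e+09 = 6.367e-13 m³/m.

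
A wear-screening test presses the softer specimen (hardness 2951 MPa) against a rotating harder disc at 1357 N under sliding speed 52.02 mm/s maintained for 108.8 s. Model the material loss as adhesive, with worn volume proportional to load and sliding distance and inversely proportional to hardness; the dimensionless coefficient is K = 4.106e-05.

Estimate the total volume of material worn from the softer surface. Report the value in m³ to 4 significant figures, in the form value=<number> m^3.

The intermediates are printed rounded. Every step runs at full precision. Rounded just once, at 4 significant digits.
Convert: Sliding speed v = 52.02 mm/s = 0.05202 m/s. Distance covered L = v·t = 0.05202 m/s × 108.8 s = 5.660 m.
Convert: Hardness H = 2951 MPa = 2.951e+09 Pa.
SI base units throughout: W = 1357 N, H = 2.951e+09 Pa, K = 4.106e-05.
Apply Archard: V = K·W·L/H = 4.106e-05 · 1357 · 5.660 / 2.951e+09 = 1.069e-10 m³.

value=1.069e-10 m^3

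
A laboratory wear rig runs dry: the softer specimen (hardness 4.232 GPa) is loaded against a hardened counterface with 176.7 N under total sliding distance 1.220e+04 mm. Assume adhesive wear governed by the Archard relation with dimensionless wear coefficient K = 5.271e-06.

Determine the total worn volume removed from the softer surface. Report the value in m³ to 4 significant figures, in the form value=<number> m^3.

value=2.685e-12 m^3

The intermediates are printed rounded; every step runs at full precision, and a lone final rounding to four significant digits.
Sliding distance L = 1.220e+04 mm = 12.20 m.
Hardness H = 4.232 GPa = 4.232e+09 Pa.
Restated in SI base units: W = 176.7 N, H = 4.232e+09 Pa, K = 5.271e-06.
Wear volume V = K·W·L/H = 5.271e-06 · 176.7 · 12.20 / 4.232e+09 = 2.685e-12 m³.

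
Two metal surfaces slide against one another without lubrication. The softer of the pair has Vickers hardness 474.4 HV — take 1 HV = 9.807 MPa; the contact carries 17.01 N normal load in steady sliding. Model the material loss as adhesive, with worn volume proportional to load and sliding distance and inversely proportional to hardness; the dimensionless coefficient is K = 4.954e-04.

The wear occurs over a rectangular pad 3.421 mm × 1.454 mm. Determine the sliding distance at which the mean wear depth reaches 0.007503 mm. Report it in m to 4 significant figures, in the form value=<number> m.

Intermediate values are displayed rounded. The computation runs at full float precision — one last rounding to 4 significant figures.
Hardness H = 474.4 HV × 9.807 MPa/HV = 4652 MPa = 4.652e+09 Pa.
Pad sides 3.421 mm × 1.454 mm = 0.003421 m × 0.001454 m. Contact area A = 0.003421 m × 0.001454 m = 4.974e-06 m².
Depth limit h_lim = 0.007503 mm = 7.503e-06 m.
SI base units throughout: W = 17.01 N, H = 4.652e+09 Pa, K = 4.954e-04.
Limit volume V_lim = h_lim·A = 7.503e-06 · 4.974e-06 = 3.732e-11 m³.
Sliding life L = V_lim·H/(K·W) = 3.732e-11 · 4.652e+09 / (4.954e-04 · 17.01) = 20.61 m.

value=20.61 m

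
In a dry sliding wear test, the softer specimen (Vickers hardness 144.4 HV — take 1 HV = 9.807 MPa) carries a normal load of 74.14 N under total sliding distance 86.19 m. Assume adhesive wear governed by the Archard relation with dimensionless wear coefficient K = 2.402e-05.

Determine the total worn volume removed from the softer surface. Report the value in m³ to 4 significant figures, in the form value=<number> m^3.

value=1.084e-10 m^3

Every step holds full float precision, and displayed values are rounded; a single final rounding to four significant digits.
Hardness H = 144.4 HV × 9.807 MPa/HV = 1416 MPa = 1.416e+09 Pa.
In SI base units, W = 74.14 N, H = 1.416e+09 Pa, K = 2.402e-05.
Archard relation: V = K·W·L/H = 2.402e-05 · 74.14 · 86.19 / 1.416e+09 = 1.084e-10 m³.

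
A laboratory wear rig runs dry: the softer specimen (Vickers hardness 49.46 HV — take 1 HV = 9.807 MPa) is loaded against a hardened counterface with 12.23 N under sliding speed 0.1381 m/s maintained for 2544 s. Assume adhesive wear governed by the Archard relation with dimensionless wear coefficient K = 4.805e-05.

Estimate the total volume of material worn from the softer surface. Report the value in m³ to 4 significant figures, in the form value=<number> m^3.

value=4.256e-10 m^3

Intermediates are printed rounded, and all arithmetic maintains exact precision; rounded once at the end, at four significant figures.
Convert: Path length L = v·t = 0.1381 m/s × 2544 s = 351.3 m.
Convert: Hardness H = 49.46 HV × 9.807 MPa/HV = 485.1 MPa = 4.851e+08 Pa.
As SI base values: W = 12.23 N, H = 4.851e+08 Pa, K = 4.805e-05.
Archard relation: V = K·W·L/H = 4.805e-05 · 12.23 · 351.3 / 4.851e+08 = 4.256e-10 m³.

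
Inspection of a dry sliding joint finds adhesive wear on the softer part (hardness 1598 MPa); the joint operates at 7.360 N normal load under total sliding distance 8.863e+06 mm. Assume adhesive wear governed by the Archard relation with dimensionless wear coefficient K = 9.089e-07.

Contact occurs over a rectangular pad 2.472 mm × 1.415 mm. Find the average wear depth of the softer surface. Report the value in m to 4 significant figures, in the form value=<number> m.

The algebra maintains full float precision. Intermediate values are printed rounded; one last rounding: four significant digits.
Distance covered L = 8.863e+06 mm = 8863 m.
Hardness H = 1598 MPa = 1.598e+09 Pa.
Pad sides 2.472 mm × 1.415 mm = 0.002472 m × 0.001415 m. Contact area A = 0.002472 m × 0.001415 m = 3.498e-06 m².
As SI base values: W = 7.360 N, H = 1.598e+09 Pa, K = 9.089e-07.
By Archard's law, V = K·W·L/H = 9.089e-07 · 7.360 · 8863 / 1.598e+09 = 3.710e-11 m³.
Mean depth h = V/A = 3.710e-11 / 3.498e-06 = 1.061e-05 m.

value=1.061e-05 m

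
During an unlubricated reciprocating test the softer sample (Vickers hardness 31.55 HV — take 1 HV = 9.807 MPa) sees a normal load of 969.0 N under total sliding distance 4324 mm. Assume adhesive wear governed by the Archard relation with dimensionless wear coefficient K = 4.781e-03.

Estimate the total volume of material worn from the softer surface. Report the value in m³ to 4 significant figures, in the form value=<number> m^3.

Shown intermediates are rounded. The computation runs at full float precision — one final rounding, at 4 significant figures.
Total distance L = 4324 mm = 4.324 m.
Hardness H = 31.55 HV × 9.807 MPa/HV = 309.4 MPa = 3.094e+08 Pa.
As SI base values: W = 969.0 N, H = 3.094e+08 Pa, K = 4.781e-03.
By Archard's law, V = K·W·L/H = 4.781e-03 · 969.0 · 4.324 / 3.094e+08 = 6.474e-08 m³.

value=6.474e-08 m^3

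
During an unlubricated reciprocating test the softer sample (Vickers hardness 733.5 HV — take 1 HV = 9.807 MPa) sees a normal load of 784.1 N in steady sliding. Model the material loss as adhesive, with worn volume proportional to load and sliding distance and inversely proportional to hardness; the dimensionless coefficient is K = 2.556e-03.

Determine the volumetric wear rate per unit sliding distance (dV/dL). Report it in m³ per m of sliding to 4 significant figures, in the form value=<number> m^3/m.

value=2.786e-10 m^3/m

All working math runs at full float precision — intermediate values are shown rounded. Rounded once at the end to four significant figures.
Convert: Hardness H = 733.5 HV × 9.807 MPa/HV = 7193 MPa = 7.193e+09 Pa.
Working in SI base units: W = 784.1 N, H = 7.193e+09 Pa, K = 2.556e-03.
Rate of wear dV/dL = K·W/H, per unit distance: 2.556e-03 · 784.1 / 7.193e+09 = 2.786e-10 m³/m.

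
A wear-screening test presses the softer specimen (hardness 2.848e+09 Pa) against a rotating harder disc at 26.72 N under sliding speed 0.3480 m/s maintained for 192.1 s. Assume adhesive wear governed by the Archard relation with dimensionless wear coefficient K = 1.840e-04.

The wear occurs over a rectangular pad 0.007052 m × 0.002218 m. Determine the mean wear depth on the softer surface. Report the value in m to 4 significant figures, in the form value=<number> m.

The computation runs at exact precision; the intermediates are printed rounded; rounded just once: 4 significant digits.
Convert: Distance L = v·t = 0.3480 m/s × 192.1 s = 66.85 m.
Convert: Contact area A = 0.007052 m × 0.002218 m = 1.564e-05 m².
In SI base units, W = 26.72 N, H = 2.848e+09 Pa, K = 1.840e-04.
The Archard volume V = K·W·L/H = 1.840e-04 · 26.72 · 66.85 / 2.848e+09 = 1.154e-10 m³.
Depth h = V/A = 1.154e-10 / 1.564e-05 = 7.378e-06 m.

value=7.378e-06 m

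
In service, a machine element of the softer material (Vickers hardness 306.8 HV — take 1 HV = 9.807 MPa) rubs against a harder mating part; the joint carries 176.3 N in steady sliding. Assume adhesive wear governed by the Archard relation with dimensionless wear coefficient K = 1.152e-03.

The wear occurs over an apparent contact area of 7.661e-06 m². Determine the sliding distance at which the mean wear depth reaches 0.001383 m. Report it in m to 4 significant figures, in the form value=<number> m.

The computation maintains full float precision — intermediate values appear rounded, and one final rounding: four significant figures.
Convert: Hardness H = 306.8 HV × 9.807 MPa/HV = 3009 MPa = 3.009e+09 Pa.
Restated in SI base units: W = 176.3 N, H = 3.009e+09 Pa, K = 1.152e-03.
At the depth limit, V_lim = h_lim·A = 0.001383 · 7.661e-06 = 1.060e-08 m³.
So the life L = V_lim·H/(K·W) = 1.060e-08 · 3.009e+09 / (1.152e-03 · 176.3) = 157.0 m.

value=157.0 m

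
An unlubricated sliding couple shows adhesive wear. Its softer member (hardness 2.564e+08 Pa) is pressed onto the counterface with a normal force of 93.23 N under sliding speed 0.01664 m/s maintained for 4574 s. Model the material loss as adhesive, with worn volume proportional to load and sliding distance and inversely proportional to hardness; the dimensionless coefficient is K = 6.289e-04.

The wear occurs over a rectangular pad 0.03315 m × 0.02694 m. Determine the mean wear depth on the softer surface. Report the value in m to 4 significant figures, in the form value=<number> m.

Intermediates are displayed rounded — each operation carries full float precision — rounded just once: 4 significant figures.
Convert: Total distance L = v·t = 0.01664 m/s × 4574 s = 76.11 m.
Convert: Contact area A = 0.03315 m × 0.02694 m = 8.931e-04 m².
In SI base units: W = 93.23 N, H = 2.564e+08 Pa, K = 6.289e-04.
Volume removed: V = K·W·L/H = 6.289e-04 · 93.23 · 76.11 / 2.564e+08 = 1.740e-08 m³.
Depth h = V/A = 1.740e-08 / 8.931e-04 = 1.949e-05 m.

value=1.949e-05 m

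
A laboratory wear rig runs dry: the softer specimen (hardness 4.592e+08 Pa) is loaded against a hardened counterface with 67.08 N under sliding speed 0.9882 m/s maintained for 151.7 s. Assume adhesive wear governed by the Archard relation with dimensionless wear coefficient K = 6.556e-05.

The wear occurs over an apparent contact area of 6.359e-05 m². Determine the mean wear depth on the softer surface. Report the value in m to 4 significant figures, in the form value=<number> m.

value=2.258e-05 m

The intermediates are displayed rounded. All working math keeps exact precision; one last rounding: 4 significant figures.
Path length L = v·t = 0.9882 m/s × 151.7 s = 149.9 m.
Collected in SI base units: W = 67.08 N, H = 4.592e+08 Pa, K = 6.556e-05.
Wear volume V = K·W·L/H = 6.556e-05 · 67.08 · 149.9 / 4.592e+08 = 1.436e-09 m³.
Depth of wear h = V/A = 1.436e-09 / 6.359e-05 = 2.258e-05 m.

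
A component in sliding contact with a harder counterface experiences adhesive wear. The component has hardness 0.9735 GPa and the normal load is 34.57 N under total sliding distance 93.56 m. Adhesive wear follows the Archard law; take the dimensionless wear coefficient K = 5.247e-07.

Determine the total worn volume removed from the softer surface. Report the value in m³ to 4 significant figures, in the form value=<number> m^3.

value=1.743e-12 m^3

The computation maintains exact precision, and intermediate values are printed rounded; a single final rounding to 4 significant digits.
Hardness H = 0.9735 GPa = 9.735e+08 Pa.
Restated in SI base units: W = 34.57 N, H = 9.735e+08 Pa, K = 5.247e-07.
Archard relation: V = K·W·L/H = 5.247e-07 · 34.57 · 93.56 / 9.735e+08 = 1.743e-12 m³.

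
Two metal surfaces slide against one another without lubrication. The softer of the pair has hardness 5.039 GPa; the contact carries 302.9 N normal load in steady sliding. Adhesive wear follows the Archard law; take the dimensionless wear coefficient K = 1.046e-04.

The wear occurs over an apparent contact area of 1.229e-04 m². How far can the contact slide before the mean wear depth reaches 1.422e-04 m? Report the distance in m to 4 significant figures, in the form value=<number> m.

value=2779 m

Displayed values are rounded; the computation runs at exact precision — rounded once at the end: 4 significant digits.
Hardness H = 5.039 GPa = 5.039e+09 Pa.
In SI base units, W = 302.9 N, H = 5.039e+09 Pa, K = 1.046e-04.
Limit volume V_lim = h_lim·A = 1.422e-04 · 1.229e-04 = 1.748e-08 m³.
Life L = V_lim·H/(K·W) = 1.748e-08 · 5.039e+09 / (1.046e-04 · 302.9) = 2779 m.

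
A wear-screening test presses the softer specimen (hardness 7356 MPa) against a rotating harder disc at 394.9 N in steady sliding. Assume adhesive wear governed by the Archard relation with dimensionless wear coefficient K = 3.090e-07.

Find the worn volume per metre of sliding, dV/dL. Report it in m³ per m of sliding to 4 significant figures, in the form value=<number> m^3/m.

All arithmetic maintains full precision — the intermediates are displayed rounded; rounded just once to 4 significant digits.
Hardness H = 7356 MPa = 7.356e+09 Pa.
Expressed in SI base units: W = 394.9 N, H = 7.356e+09 Pa, K = 3.090e-07.
The wear rate dV/dL = K·W/H, per unit distance: 3.090e-07 · 394.9 / 7.356e+09 = 1.659e-14 m³/m.

value=1.659e-14 m^3/m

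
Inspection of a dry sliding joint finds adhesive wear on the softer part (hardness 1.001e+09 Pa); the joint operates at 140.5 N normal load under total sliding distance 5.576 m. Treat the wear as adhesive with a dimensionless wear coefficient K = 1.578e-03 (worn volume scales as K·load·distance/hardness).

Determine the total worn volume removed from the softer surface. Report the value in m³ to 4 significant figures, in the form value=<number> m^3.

value=1.235e-09 m^3

Intermediates appear rounded; every step holds full float precision — rounded just once, at four significant figures.
SI base units throughout: W = 140.5 N, H = 1.001e+09 Pa, K = 1.578e-03.
The Archard volume V = K·W·L/H = 1.578e-03 · 140.5 · 5.576 / 1.001e+09 = 1.235e-09 m³.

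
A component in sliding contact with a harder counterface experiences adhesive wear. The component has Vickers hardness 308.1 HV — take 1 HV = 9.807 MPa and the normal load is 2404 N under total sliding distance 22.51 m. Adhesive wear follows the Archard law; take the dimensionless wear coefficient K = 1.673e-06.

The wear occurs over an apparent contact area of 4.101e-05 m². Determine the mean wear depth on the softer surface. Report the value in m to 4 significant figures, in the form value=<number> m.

value=7.306e-07 m

Intermediates are displayed rounded, and all arithmetic maintains full float precision; one last rounding: 4 significant figures.
Convert: Hardness H = 308.1 HV × 9.807 MPa/HV = 3022 MPa = 3.022e+09 Pa.
SI base units throughout: W = 2404 N, H = 3.022e+09 Pa, K = 1.673e-06.
Archard relation: V = K·W·L/H = 1.673e-06 · 2404 · 22.51 / 3.022e+09 = 2.996e-11 m³.
Depth of wear h = V/A = 2.996e-11 / 4.101e-05 = 7.306e-07 m.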